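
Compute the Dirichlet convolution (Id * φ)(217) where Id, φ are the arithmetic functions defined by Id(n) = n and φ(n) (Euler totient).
(Id * φ)(217) = 793

Divisors of 217: [1, 7, 31, 217]. For each d | 217:
  d = 1: Id(1) · φ(217/1) = 1 · 180 = 180
  d = 7: Id(7) · φ(217/7) = 7 · 30 = 210
  d = 31: Id(31) · φ(217/31) = 31 · 6 = 186
  d = 217: Id(217) · φ(217/217) = 217 · 1 = 217
Summing: (Id * φ)(217) = 180 + 210 + 186 + 217 = 793.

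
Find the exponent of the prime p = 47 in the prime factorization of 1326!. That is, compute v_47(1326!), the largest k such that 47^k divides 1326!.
v_47(1326!) = 28

Legendre's formula: v_p(n!) = Σ_{k ≥ 1} ⌊n / p^k⌋. For p = 47, n = 1326, the terms are:
  ⌊1326/47^1⌋ = ⌊1326/47⌋ = 28
(the next term ⌊1326/47^2⌋ = 0, terminating the sum). Summing: v_47(1326!) = 28 = 28.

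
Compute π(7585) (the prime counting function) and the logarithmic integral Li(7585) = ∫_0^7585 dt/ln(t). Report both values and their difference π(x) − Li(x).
π(7585) = 963;  Li(7585) ≈ 980.10;  π(x) − Li(x) ≈ -17.10.

Direct count of primes ≤ 7585 gives π(7585) = 963. Numerical evaluation of the logarithmic integral gives Li(7585) ≈ 980.10. The difference π(x) − Li(x) ≈ -17.10 is typically negative for small/moderate x (Li(x) overestimates), though Littlewood's theorem shows this sign changes infinitely often.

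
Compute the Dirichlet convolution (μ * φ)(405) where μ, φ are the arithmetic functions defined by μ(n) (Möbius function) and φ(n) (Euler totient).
(μ * φ)(405) = 108

Divisors of 405: [1, 3, 5, 9, 15, 27, 45, 81, 135, 405]. For each d | 405:
  d = 1: μ(1) · φ(405/1) = 1 · 216 = 216
  d = 3: μ(3) · φ(405/3) = -1 · 72 = -72
  d = 5: μ(5) · φ(405/5) = -1 · 54 = -54
  d = 9: μ(9) · φ(405/9) = 0 · 24 = 0
  d = 15: μ(15) · φ(405/15) = 1 · 18 = 18
  d = 27: μ(27) · φ(405/27) = 0 · 8 = 0
  d = 45: μ(45) · φ(405/45) = 0 · 6 = 0
  d = 81: μ(81) · φ(405/81) = 0 · 4 = 0
  d = 135: μ(135) · φ(405/135) = 0 · 2 = 0
  d = 405: μ(405) · φ(405/405) = 0 · 1 = 0
Summing: (μ * φ)(405) = 216 + -72 + -54 + 0 + 18 + 0 + 0 + 0 + 0 + 0 = 108.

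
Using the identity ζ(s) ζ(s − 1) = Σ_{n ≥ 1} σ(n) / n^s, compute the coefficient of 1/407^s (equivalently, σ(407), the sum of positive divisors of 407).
σ(407) = 456

In the product (Σ m^0/m^s)(Σ k / k^s) = Σ (Σ_{d | n} d) / n^s, the coefficient of 1/n^s is σ(n) = Σ_{d | n} d. For n = 407, divisors are [1, 11, 37, 407]; summing: σ(407) = 456.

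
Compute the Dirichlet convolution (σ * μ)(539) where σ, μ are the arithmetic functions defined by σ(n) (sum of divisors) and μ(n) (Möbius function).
(σ * μ)(539) = 539

Divisors of 539: [1, 7, 11, 49, 77, 539]. For each d | 539:
  d = 1: σ(1) · μ(539/1) = 1 · 0 = 0
  d = 7: σ(7) · μ(539/7) = 8 · 1 = 8
  d = 11: σ(11) · μ(539/11) = 12 · 0 = 0
  d = 49: σ(49) · μ(539/49) = 57 · -1 = -57
  d = 77: σ(77) · μ(539/77) = 96 · -1 = -96
  d = 539: σ(539) · μ(539/539) = 684 · 1 = 684
Summing: (σ * μ)(539) = 0 + 8 + 0 + -57 + -96 + 684 = 539.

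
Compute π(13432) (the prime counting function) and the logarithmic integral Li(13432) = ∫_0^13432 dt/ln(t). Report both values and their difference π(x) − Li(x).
π(13432) = 1592;  Li(13432) ≈ 1612.63;  π(x) − Li(x) ≈ -20.63.

Direct count of primes ≤ 13432 gives π(13432) = 1592. Numerical evaluation of the logarithmic integral gives Li(13432) ≈ 1612.63. The difference π(x) − Li(x) ≈ -20.63 is typically negative for small/moderate x (Li(x) overestimates), though Littlewood's theorem shows this sign changes infinitely often.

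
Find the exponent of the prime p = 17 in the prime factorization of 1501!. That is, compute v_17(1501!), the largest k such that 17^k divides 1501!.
v_17(1501!) = 93

Legendre's formula: v_p(n!) = Σ_{k ≥ 1} ⌊n / p^k⌋. For p = 17, n = 1501, the terms are:
  ⌊1501/17^1⌋ = ⌊1501/17⌋ = 88
  ⌊1501/17^2⌋ = ⌊1501/289⌋ = 5
(the next term ⌊1501/17^3⌋ = 0, terminating the sum). Summing: v_17(1501!) = 88 + 5 = 93.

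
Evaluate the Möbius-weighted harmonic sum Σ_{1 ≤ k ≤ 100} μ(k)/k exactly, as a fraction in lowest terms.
Σ μ(k)/k = 11962644395524974654034383169459538/384261327324253070792183691221959345

Values of μ(k) for 1 ≤ k ≤ 100: μ(1) = 1, μ(2) = -1, μ(3) = -1, μ(5) = -1, μ(6) = 1, μ(7) = -1, μ(10) = 1, μ(11) = -1, μ(13) = -1, μ(14) = 1, μ(15) = 1, μ(17) = -1, μ(19) = -1, μ(21) = 1, μ(22) = 1, μ(23) = -1, μ(26) = 1, μ(29) = -1, μ(30) = -1, μ(31) = -1, μ(33) = 1, μ(34) = 1, μ(35) = 1, μ(37) = -1, μ(38) = 1, μ(39) = 1, μ(41) = -1, μ(42) = -1, μ(43) = -1, μ(46) = 1, μ(47) = -1, μ(51) = 1, μ(53) = -1, μ(55) = 1, μ(57) = 1, μ(58) = 1, μ(59) = -1, μ(61) = -1, μ(62) = 1, μ(65) = 1, μ(66) = -1, μ(67) = -1, μ(69) = 1, μ(70) = -1, μ(71) = -1, μ(73) = -1, μ(74) = 1, μ(77) = 1, μ(78) = -1, μ(79) = -1, μ(82) = 1, μ(83) = -1, μ(85) = 1, μ(86) = 1, μ(87) = 1, μ(89) = -1, μ(91) = 1, μ(93) = 1, μ(94) = 1, μ(95) = 1, μ(97) = -1, with μ = 0 on non-squarefree integers. Summing μ(k)/k for k where μ(k) ≠ 0 gives 11962644395524974654034383169459538/384261327324253070792183691221959345 ≈ 0.0311. (PNT ⟺ this sum → 0 as n → ∞.)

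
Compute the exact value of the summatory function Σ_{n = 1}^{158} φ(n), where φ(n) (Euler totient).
Σ_{n ≤ 158} φ(n) = 7638

Compute φ(n) for each 1 ≤ n ≤ 158: φ(1) = 1, φ(2) = 1, φ(3) = 2, φ(4) = 2, φ(5) = 4, φ(6) = 2, φ(7) = 6, φ(8) = 4, φ(9) = 6, φ(10) = 4, φ(11) = 10, φ(12) = 4, φ(13) = 12, φ(14) = 6, φ(15) = 8, φ(16) = 8, φ(17) = 16, φ(18) = 6, φ(19) = 18, φ(20) = 8, φ(21) = 12, φ(22) = 10, φ(23) = 22, φ(24) = 8, φ(25) = 20, φ(26) = 12, φ(27) = 18, φ(28) = 12, φ(29) = 28, φ(30) = 8, φ(31) = 30, φ(32) = 16, φ(33) = 20, φ(34) = 16, φ(35) = 24, φ(36) = 12, φ(37) = 36, φ(38) = 18, φ(39) = 24, φ(40) = 16, φ(41) = 40, φ(42) = 12, φ(43) = 42, φ(44) = 20, φ(45) = 24, φ(46) = 22, φ(47) = 46, φ(48) = 16, φ(49) = 42, φ(50) = 20, φ(51) = 32, φ(52) = 24, φ(53) = 52, φ(54) = 18, φ(55) = 40, φ(56) = 24, φ(57) = 36, φ(58) = 28, φ(59) = 58, φ(60) = 16, φ(61) = 60, φ(62) = 30, φ(63) = 36, φ(64) = 32, φ(65) = 48, φ(66) = 20, φ(67) = 66, φ(68) = 32, φ(69) = 44, φ(70) = 24, φ(71) = 70, φ(72) = 24, φ(73) = 72, φ(74) = 36, φ(75) = 40, φ(76) = 36, φ(77) = 60, φ(78) = 24, φ(79) = 78, φ(80) = 32, φ(81) = 54, φ(82) = 40, φ(83) = 82, φ(84) = 24, φ(85) = 64, φ(86) = 42, φ(87) = 56, φ(88) = 40, φ(89) = 88, φ(90) = 24, φ(91) = 72, φ(92) = 44, φ(93) = 60, φ(94) = 46, φ(95) = 72, φ(96) = 32, φ(97) = 96, φ(98) = 42, φ(99) = 60, φ(100) = 40, φ(101) = 100, φ(102) = 32, φ(103) = 102, φ(104) = 48, φ(105) = 48, φ(106) = 52, φ(107) = 106, φ(108) = 36, φ(109) = 108, φ(110) = 40, φ(111) = 72, φ(112) = 48, φ(113) = 112, φ(114) = 36, φ(115) = 88, φ(116) = 56, φ(117) = 72, φ(118) = 58, φ(119) = 96, φ(120) = 32, φ(121) = 110, φ(122) = 60, φ(123) = 80, φ(124) = 60, φ(125) = 100, φ(126) = 36, φ(127) = 126, φ(128) = 64, φ(129) = 84, φ(130) = 48, φ(131) = 130, φ(132) = 40, φ(133) = 108, φ(134) = 66, φ(135) = 72, φ(136) = 64, φ(137) = 136, φ(138) = 44, φ(139) = 138, φ(140) = 48, φ(141) = 92, φ(142) = 70, φ(143) = 120, φ(144) = 48, φ(145) = 112, φ(146) = 72, φ(147) = 84, φ(148) = 72, φ(149) = 148, φ(150) = 40, φ(151) = 150, φ(152) = 72, φ(153) = 96, φ(154) = 60, φ(155) = 120, φ(156) = 48, φ(157) = 156, φ(158) = 78. Summing all 158 values: 7638. (Average order: Σ_{n ≤ x} φ(n) ~ (3/π²) x². For x = 158, (3/π²)·158² ≈ 7588.15.)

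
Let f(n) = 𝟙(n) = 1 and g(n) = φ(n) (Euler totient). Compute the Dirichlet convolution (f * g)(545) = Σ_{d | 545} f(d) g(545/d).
(𝟙 * φ)(545) = 545

Divisors of 545: [1, 5, 109, 545]. For each d | 545:
  d = 1: 𝟙(1) · φ(545/1) = 1 · 432 = 432
  d = 5: 𝟙(5) · φ(545/5) = 1 · 108 = 108
  d = 109: 𝟙(109) · φ(545/109) = 1 · 4 = 4
  d = 545: 𝟙(545) · φ(545/545) = 1 · 1 = 1
Summing: (𝟙 * φ)(545) = 432 + 108 + 4 + 1 = 545.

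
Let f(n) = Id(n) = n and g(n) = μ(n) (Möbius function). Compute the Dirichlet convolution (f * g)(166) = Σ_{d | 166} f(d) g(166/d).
(Id * μ)(166) = 82

Divisors of 166: [1, 2, 83, 166]. For each d | 166:
  d = 1: Id(1) · μ(166/1) = 1 · 1 = 1
  d = 2: Id(2) · μ(166/2) = 2 · -1 = -2
  d = 83: Id(83) · μ(166/83) = 83 · -1 = -83
  d = 166: Id(166) · μ(166/166) = 166 · 1 = 166
Summing: (Id * μ)(166) = 1 + -2 + -83 + 166 = 82.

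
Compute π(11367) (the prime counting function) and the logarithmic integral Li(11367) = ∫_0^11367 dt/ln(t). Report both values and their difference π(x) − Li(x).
π(11367) = 1372;  Li(11367) ≈ 1393.51;  π(x) − Li(x) ≈ -21.51.

Direct count of primes ≤ 11367 gives π(11367) = 1372. Numerical evaluation of the logarithmic integral gives Li(11367) ≈ 1393.51. The difference π(x) − Li(x) ≈ -21.51 is typically negative for small/moderate x (Li(x) overestimates), though Littlewood's theorem shows this sign changes infinitely often.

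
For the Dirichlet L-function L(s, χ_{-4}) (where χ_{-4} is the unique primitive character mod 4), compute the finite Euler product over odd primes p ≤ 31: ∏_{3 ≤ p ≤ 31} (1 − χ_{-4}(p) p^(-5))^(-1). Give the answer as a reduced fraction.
∏ = 52015810615424538455317584769582112629834289625/52216435813704314792391924764477903837266444288

The odd primes p ≤ 31 are [3, 5, 7, 11, 13, 17, 19, 23, 29, 31]. For each, χ(p) = 1 if p ≡ 1 mod 4, χ(p) = −1 if p ≡ 3 mod 4. Taking (1 − χ(p)/p^5)^(-1) = p^5/(p^5 − χ(p)): (1 − (-1)/3^5)^(-1) · (1 − (1)/5^5)^(-1) · (1 − (-1)/7^5)^(-1) · (1 − (-1)/11^5)^(-1) · (1 − (1)/13^5)^(-1) · (1 − (1)/17^5)^(-1) · (1 − (-1)/19^5)^(-1) · (1 − (-1)/23^5)^(-1) · (1 − (1)/29^5)^(-1) · (1 − (-1)/31^5)^(-1) = 52015810615424538455317584769582112629834289625/52216435813704314792391924764477903837266444288.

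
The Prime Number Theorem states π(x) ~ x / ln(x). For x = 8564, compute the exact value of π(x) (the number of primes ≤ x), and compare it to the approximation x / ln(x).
π(8564) = 1067;  x/ln(x) ≈ 945.74;  relative error ≈ 11.36%.

Directly count primes up to 8564: π(8564) = 1067. The PNT approximation gives 8564/ln(8564) ≈ 8564/9.05532 ≈ 945.74. Relative error (π(x) − x/ln(x)) / π(x) ≈ 11.36%; the approximation is known to undercount slightly (Li(x) is a better estimate).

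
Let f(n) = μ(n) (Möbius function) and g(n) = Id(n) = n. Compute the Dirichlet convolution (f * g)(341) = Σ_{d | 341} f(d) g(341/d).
(μ * Id)(341) = 300

Divisors of 341: [1, 11, 31, 341]. For each d | 341:
  d = 1: μ(1) · Id(341/1) = 1 · 341 = 341
  d = 11: μ(11) · Id(341/11) = -1 · 31 = -31
  d = 31: μ(31) · Id(341/31) = -1 · 11 = -11
  d = 341: μ(341) · Id(341/341) = 1 · 1 = 1
Summing: (μ * Id)(341) = 341 + -31 + -11 + 1 = 300.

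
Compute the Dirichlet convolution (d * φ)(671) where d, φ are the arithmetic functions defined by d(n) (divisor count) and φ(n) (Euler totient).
(d * φ)(671) = 744

Divisors of 671: [1, 11, 61, 671]. For each d | 671:
  d = 1: d(1) · φ(671/1) = 1 · 600 = 600
  d = 11: d(11) · φ(671/11) = 2 · 60 = 120
  d = 61: d(61) · φ(671/61) = 2 · 10 = 20
  d = 671: d(671) · φ(671/671) = 4 · 1 = 4
Summing: (d * φ)(671) = 600 + 120 + 20 + 4 = 744.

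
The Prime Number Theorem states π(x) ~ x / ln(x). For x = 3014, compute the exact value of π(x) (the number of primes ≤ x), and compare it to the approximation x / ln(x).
π(3014) = 432;  x/ln(x) ≈ 376.23;  relative error ≈ 12.91%.

Directly count primes up to 3014: π(3014) = 432. The PNT approximation gives 3014/ln(3014) ≈ 3014/8.01102 ≈ 376.23. Relative error (π(x) − x/ln(x)) / π(x) ≈ 12.91%; the approximation is known to undercount slightly (Li(x) is a better estimate).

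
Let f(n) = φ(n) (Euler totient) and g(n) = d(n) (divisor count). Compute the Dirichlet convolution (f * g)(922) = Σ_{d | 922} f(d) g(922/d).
(φ * d)(922) = 1386

Divisors of 922: [1, 2, 461, 922]. For each d | 922:
  d = 1: φ(1) · d(922/1) = 1 · 4 = 4
  d = 2: φ(2) · d(922/2) = 1 · 2 = 2
  d = 461: φ(461) · d(922/461) = 460 · 2 = 920
  d = 922: φ(922) · d(922/922) = 460 · 1 = 460
Summing: (φ * d)(922) = 4 + 2 + 920 + 460 = 1386.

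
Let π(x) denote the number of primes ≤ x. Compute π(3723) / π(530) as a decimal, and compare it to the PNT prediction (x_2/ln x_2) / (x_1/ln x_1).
π(3723)/π(530) = 519/99 ≈ 5.2424;  PNT prediction ≈ 5.3591.

π(530) = 99 and π(3723) = 519, so π(3723)/π(530) ≈ 5.2424. The PNT-predicted ratio is (3723/ln(3723)) / (530/ln(530)) ≈ 5.3591. The two agree to within a few percent, as expected.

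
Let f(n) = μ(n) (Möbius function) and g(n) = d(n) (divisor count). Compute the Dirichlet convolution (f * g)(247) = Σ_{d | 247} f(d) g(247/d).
(μ * d)(247) = 1

Divisors of 247: [1, 13, 19, 247]. For each d | 247:
  d = 1: μ(1) · d(247/1) = 1 · 4 = 4
  d = 13: μ(13) · d(247/13) = -1 · 2 = -2
  d = 19: μ(19) · d(247/19) = -1 · 2 = -2
  d = 247: μ(247) · d(247/247) = 1 · 1 = 1
Summing: (μ * d)(247) = 4 + -2 + -2 + 1 = 1.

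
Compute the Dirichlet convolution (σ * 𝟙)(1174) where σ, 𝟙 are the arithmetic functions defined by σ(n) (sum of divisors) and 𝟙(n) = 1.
(σ * 𝟙)(1174) = 2356

Divisors of 1174: [1, 2, 587, 1174]. For each d | 1174:
  d = 1: σ(1) · 𝟙(1174/1) = 1 · 1 = 1
  d = 2: σ(2) · 𝟙(1174/2) = 3 · 1 = 3
  d = 587: σ(587) · 𝟙(1174/587) = 588 · 1 = 588
  d = 1174: σ(1174) · 𝟙(1174/1174) = 1764 · 1 = 1764
Summing: (σ * 𝟙)(1174) = 1 + 3 + 588 + 1764 = 2356.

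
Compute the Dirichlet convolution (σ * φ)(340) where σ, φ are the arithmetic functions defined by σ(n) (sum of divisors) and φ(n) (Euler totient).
(σ * φ)(340) = 4080

Divisors of 340: [1, 2, 4, 5, 10, 17, 20, 34, 68, 85, 170, 340]. For each d | 340:
  d = 1: σ(1) · φ(340/1) = 1 · 128 = 128
  d = 2: σ(2) · φ(340/2) = 3 · 64 = 192
  d = 4: σ(4) · φ(340/4) = 7 · 64 = 448
  d = 5: σ(5) · φ(340/5) = 6 · 32 = 192
  d = 10: σ(10) · φ(340/10) = 18 · 16 = 288
  d = 17: σ(17) · φ(340/17) = 18 · 8 = 144
  d = 20: σ(20) · φ(340/20) = 42 · 16 = 672
  d = 34: σ(34) · φ(340/34) = 54 · 4 = 216
  d = 68: σ(68) · φ(340/68) = 126 · 4 = 504
  d = 85: σ(85) · φ(340/85) = 108 · 2 = 216
  d = 170: σ(170) · φ(340/170) = 324 · 1 = 324
  d = 340: σ(340) · φ(340/340) = 756 · 1 = 756
Summing: (σ * φ)(340) = 128 + 192 + 448 + 192 + 288 + 144 + 672 + 216 + 504 + 216 + 324 + 756 = 4080.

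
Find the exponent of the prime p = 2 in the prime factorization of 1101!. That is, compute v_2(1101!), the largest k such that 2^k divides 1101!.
v_2(1101!) = 1096

Legendre's formula: v_p(n!) = Σ_{k ≥ 1} ⌊n / p^k⌋. For p = 2, n = 1101, the terms are:
  ⌊1101/2^1⌋ = ⌊1101/2⌋ = 550
  ⌊1101/2^2⌋ = ⌊1101/4⌋ = 275
  ⌊1101/2^3⌋ = ⌊1101/8⌋ = 137
  ⌊1101/2^4⌋ = ⌊1101/16⌋ = 68
  ⌊1101/2^5⌋ = ⌊1101/32⌋ = 34
  ⌊1101/2^6⌋ = ⌊1101/64⌋ = 17
  ⌊1101/2^7⌋ = ⌊1101/128⌋ = 8
  ⌊1101/2^8⌋ = ⌊1101/256⌋ = 4
  ⌊1101/2^9⌋ = ⌊1101/512⌋ = 2
  ⌊1101/2^10⌋ = ⌊1101/1024⌋ = 1
(the next term ⌊1101/2^11⌋ = 0, terminating the sum). Summing: v_2(1101!) = 550 + 275 + 137 + 68 + 34 + 17 + 8 + 4 + 2 + 1 = 1096.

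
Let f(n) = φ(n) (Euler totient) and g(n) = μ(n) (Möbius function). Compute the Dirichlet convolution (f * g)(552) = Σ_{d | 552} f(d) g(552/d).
(φ * μ)(552) = 42

Divisors of 552: [1, 2, 3, 4, 6, 8, 12, 23, 24, 46, 69, 92, 138, 184, 276, 552]. For each d | 552:
  d = 1: φ(1) · μ(552/1) = 1 · 0 = 0
  d = 2: φ(2) · μ(552/2) = 1 · 0 = 0
  d = 3: φ(3) · μ(552/3) = 2 · 0 = 0
  d = 4: φ(4) · μ(552/4) = 2 · -1 = -2
  d = 6: φ(6) · μ(552/6) = 2 · 0 = 0
  d = 8: φ(8) · μ(552/8) = 4 · 1 = 4
  d = 12: φ(12) · μ(552/12) = 4 · 1 = 4
  d = 23: φ(23) · μ(552/23) = 22 · 0 = 0
  d = 24: φ(24) · μ(552/24) = 8 · -1 = -8
  d = 46: φ(46) · μ(552/46) = 22 · 0 = 0
  d = 69: φ(69) · μ(552/69) = 44 · 0 = 0
  d = 92: φ(92) · μ(552/92) = 44 · 1 = 44
  d = 138: φ(138) · μ(552/138) = 44 · 0 = 0
  d = 184: φ(184) · μ(552/184) = 88 · -1 = -88
  d = 276: φ(276) · μ(552/276) = 88 · -1 = -88
  d = 552: φ(552) · μ(552/552) = 176 · 1 = 176
Summing: (φ * μ)(552) = 0 + 0 + 0 + -2 + 0 + 4 + 4 + 0 + -8 + 0 + 0 + 44 + 0 + -88 + -88 + 176 = 42.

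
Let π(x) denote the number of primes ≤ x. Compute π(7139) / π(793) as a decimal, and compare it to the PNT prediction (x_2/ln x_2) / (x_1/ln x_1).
π(7139)/π(793) = 914/138 ≈ 6.6232;  PNT prediction ≈ 6.7730.

π(793) = 138 and π(7139) = 914, so π(7139)/π(793) ≈ 6.6232. The PNT-predicted ratio is (7139/ln(7139)) / (793/ln(793)) ≈ 6.7730. The two agree to within a few percent, as expected.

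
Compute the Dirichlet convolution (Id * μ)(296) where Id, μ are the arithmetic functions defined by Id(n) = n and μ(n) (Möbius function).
(Id * μ)(296) = 144

Divisors of 296: [1, 2, 4, 8, 37, 74, 148, 296]. For each d | 296:
  d = 1: Id(1) · μ(296/1) = 1 · 0 = 0
  d = 2: Id(2) · μ(296/2) = 2 · 0 = 0
  d = 4: Id(4) · μ(296/4) = 4 · 1 = 4
  d = 8: Id(8) · μ(296/8) = 8 · -1 = -8
  d = 37: Id(37) · μ(296/37) = 37 · 0 = 0
  d = 74: Id(74) · μ(296/74) = 74 · 0 = 0
  d = 148: Id(148) · μ(296/148) = 148 · -1 = -148
  d = 296: Id(296) · μ(296/296) = 296 · 1 = 296
Summing: (Id * μ)(296) = 0 + 0 + 4 + -8 + 0 + 0 + -148 + 296 = 144.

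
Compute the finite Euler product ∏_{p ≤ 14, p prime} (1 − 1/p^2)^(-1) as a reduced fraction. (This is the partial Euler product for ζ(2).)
∏ = 715715/442368

The primes p ≤ 14 are [2, 3, 5, 7, 11, 13]. For each prime, (1 − 1/p^2)^(-1) = p^2 / (p^2 − 1). The product is (1 − 1/2^2)^(-1), (1 − 1/3^2)^(-1), (1 − 1/5^2)^(-1), (1 − 1/7^2)^(-1), (1 − 1/11^2)^(-1), (1 − 1/13^2)^(-1) = ∏ p^2 / (p^2 − 1) = 715715/442368.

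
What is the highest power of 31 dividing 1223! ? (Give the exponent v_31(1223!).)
v_31(1223!) = 40

Legendre's formula: v_p(n!) = Σ_{k ≥ 1} ⌊n / p^k⌋. For p = 31, n = 1223, the terms are:
  ⌊1223/31^1⌋ = ⌊1223/31⌋ = 39
  ⌊1223/31^2⌋ = ⌊1223/961⌋ = 1
(the next term ⌊1223/31^3⌋ = 0, terminating the sum). Summing: v_31(1223!) = 39 + 1 = 40.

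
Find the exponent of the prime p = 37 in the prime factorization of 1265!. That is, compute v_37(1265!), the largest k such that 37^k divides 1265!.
v_37(1265!) = 34

Legendre's formula: v_p(n!) = Σ_{k ≥ 1} ⌊n / p^k⌋. For p = 37, n = 1265, the terms are:
  ⌊1265/37^1⌋ = ⌊1265/37⌋ = 34
(the next term ⌊1265/37^2⌋ = 0, terminating the sum). Summing: v_37(1265!) = 34 = 34.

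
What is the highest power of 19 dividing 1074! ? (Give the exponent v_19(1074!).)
v_19(1074!) = 58

Legendre's formula: v_p(n!) = Σ_{k ≥ 1} ⌊n / p^k⌋. For p = 19, n = 1074, the terms are:
  ⌊1074/19^1⌋ = ⌊1074/19⌋ = 56
  ⌊1074/19^2⌋ = ⌊1074/361⌋ = 2
(the next term ⌊1074/19^3⌋ = 0, terminating the sum). Summing: v_19(1074!) = 56 + 2 = 58.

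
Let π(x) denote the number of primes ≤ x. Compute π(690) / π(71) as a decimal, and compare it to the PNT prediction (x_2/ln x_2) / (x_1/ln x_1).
π(690)/π(71) = 124/20 ≈ 6.2000;  PNT prediction ≈ 6.3375.

π(71) = 20 and π(690) = 124, so π(690)/π(71) ≈ 6.2000. The PNT-predicted ratio is (690/ln(690)) / (71/ln(71)) ≈ 6.3375. The two agree to within a few percent, as expected.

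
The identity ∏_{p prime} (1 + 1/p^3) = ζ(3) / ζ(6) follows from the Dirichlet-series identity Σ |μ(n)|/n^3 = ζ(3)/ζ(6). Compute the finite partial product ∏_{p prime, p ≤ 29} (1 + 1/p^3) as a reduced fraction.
∏ = 78620132935596220416/66547712017729010255

The primes p ≤ 29 are [2, 3, 5, 7, 11, 13, 17, 19, 23, 29]. For each, (1 + 1/p^3) = (p^3 + 1)/p^3. Multiplying these fractions over p ∈ [2, 3, 5, 7, 11, 13, 17, 19, 23, 29] gives 78620132935596220416/66547712017729010255. (In the limit P → ∞ this tends to ζ(3)/ζ(6).)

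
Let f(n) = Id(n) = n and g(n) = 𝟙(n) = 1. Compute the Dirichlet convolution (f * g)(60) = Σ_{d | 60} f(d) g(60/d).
(Id * 𝟙)(60) = 168

Divisors of 60: [1, 2, 3, 4, 5, 6, 10, 12, 15, 20, 30, 60]. For each d | 60:
  d = 1: Id(1) · 𝟙(60/1) = 1 · 1 = 1
  d = 2: Id(2) · 𝟙(60/2) = 2 · 1 = 2
  d = 3: Id(3) · 𝟙(60/3) = 3 · 1 = 3
  d = 4: Id(4) · 𝟙(60/4) = 4 · 1 = 4
  d = 5: Id(5) · 𝟙(60/5) = 5 · 1 = 5
  d = 6: Id(6) · 𝟙(60/6) = 6 · 1 = 6
  d = 10: Id(10) · 𝟙(60/10) = 10 · 1 = 10
  d = 12: Id(12) · 𝟙(60/12) = 12 · 1 = 12
  d = 15: Id(15) · 𝟙(60/15) = 15 · 1 = 15
  d = 20: Id(20) · 𝟙(60/20) = 20 · 1 = 20
  d = 30: Id(30) · 𝟙(60/30) = 30 · 1 = 30
  d = 60: Id(60) · 𝟙(60/60) = 60 · 1 = 60
Summing: (Id * 𝟙)(60) = 1 + 2 + 3 + 4 + 5 + 6 + 10 + 12 + 15 + 20 + 30 + 60 = 168.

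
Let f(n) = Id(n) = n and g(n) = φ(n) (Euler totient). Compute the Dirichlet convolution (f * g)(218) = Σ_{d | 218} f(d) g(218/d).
(Id * φ)(218) = 651

Divisors of 218: [1, 2, 109, 218]. For each d | 218:
  d = 1: Id(1) · φ(218/1) = 1 · 108 = 108
  d = 2: Id(2) · φ(218/2) = 2 · 108 = 216
  d = 109: Id(109) · φ(218/109) = 109 · 1 = 109
  d = 218: Id(218) · φ(218/218) = 218 · 1 = 218
Summing: (Id * φ)(218) = 108 + 216 + 109 + 218 = 651.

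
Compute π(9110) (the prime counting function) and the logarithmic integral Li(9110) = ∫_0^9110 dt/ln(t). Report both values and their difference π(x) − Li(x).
π(9110) = 1130;  Li(9110) ≈ 1149.02;  π(x) − Li(x) ≈ -19.02.

Direct count of primes ≤ 9110 gives π(9110) = 1130. Numerical evaluation of the logarithmic integral gives Li(9110) ≈ 1149.02. The difference π(x) − Li(x) ≈ -19.02 is typically negative for small/moderate x (Li(x) overestimates), though Littlewood's theorem shows this sign changes infinitely often.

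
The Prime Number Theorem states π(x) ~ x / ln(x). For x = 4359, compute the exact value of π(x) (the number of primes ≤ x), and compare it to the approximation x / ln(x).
π(4359) = 595;  x/ln(x) ≈ 520.17;  relative error ≈ 12.58%.

Directly count primes up to 4359: π(4359) = 595. The PNT approximation gives 4359/ln(4359) ≈ 4359/8.38000 ≈ 520.17. Relative error (π(x) − x/ln(x)) / π(x) ≈ 12.58%; the approximation is known to undercount slightly (Li(x) is a better estimate).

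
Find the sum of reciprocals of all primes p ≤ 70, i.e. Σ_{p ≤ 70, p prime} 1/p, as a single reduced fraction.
Σ 1/p = 13585328068403621603022853/7858321551080267055879090

π(70) = 19, so the primes ≤ 70 are [2, 3, 5, 7, 11, 13, 17, 19, 23, 29, 31, 37, 41, 43, 47, 53, 59, 61, 67]. Summing 1/p over these primes: 13585328068403621603022853/7858321551080267055879090 ≈ 1.7288. Mertens estimate ln ln(70) + 0.2615 ≈ 1.7081.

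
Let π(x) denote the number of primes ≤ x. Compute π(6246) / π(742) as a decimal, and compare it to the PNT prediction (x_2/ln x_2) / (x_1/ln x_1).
π(6246)/π(742) = 811/131 ≈ 6.1908;  PNT prediction ≈ 6.3659.

π(742) = 131 and π(6246) = 811, so π(6246)/π(742) ≈ 6.1908. The PNT-predicted ratio is (6246/ln(6246)) / (742/ln(742)) ≈ 6.3659. The two agree to within a few percent, as expected.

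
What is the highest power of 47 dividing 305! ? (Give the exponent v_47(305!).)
v_47(305!) = 6

Legendre's formula: v_p(n!) = Σ_{k ≥ 1} ⌊n / p^k⌋. For p = 47, n = 305, the terms are:
  ⌊305/47^1⌋ = ⌊305/47⌋ = 6
(the next term ⌊305/47^2⌋ = 0, terminating the sum). Summing: v_47(305!) = 6 = 6.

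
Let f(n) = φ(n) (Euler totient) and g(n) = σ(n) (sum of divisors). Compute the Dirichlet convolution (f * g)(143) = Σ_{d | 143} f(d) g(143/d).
(φ * σ)(143) = 572

Divisors of 143: [1, 11, 13, 143]. For each d | 143:
  d = 1: φ(1) · σ(143/1) = 1 · 168 = 168
  d = 11: φ(11) · σ(143/11) = 10 · 14 = 140
  d = 13: φ(13) · σ(143/13) = 12 · 12 = 144
  d = 143: φ(143) · σ(143/143) = 120 · 1 = 120
Summing: (φ * σ)(143) = 168 + 140 + 144 + 120 = 572.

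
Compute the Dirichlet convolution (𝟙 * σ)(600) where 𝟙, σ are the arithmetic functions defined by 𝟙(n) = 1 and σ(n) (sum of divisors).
(𝟙 * σ)(600) = 4940

Divisors of 600: [1, 2, 3, 4, 5, 6, 8, 10, 12, 15, 20, 24, 25, 30, 40, 50, 60, 75, 100, 120, 150, 200, 300, 600]. For each d | 600:
  d = 1: 𝟙(1) · σ(600/1) = 1 · 1860 = 1860
  d = 2: 𝟙(2) · σ(600/2) = 1 · 868 = 868
  d = 3: 𝟙(3) · σ(600/3) = 1 · 465 = 465
  d = 4: 𝟙(4) · σ(600/4) = 1 · 372 = 372
  d = 5: 𝟙(5) · σ(600/5) = 1 · 360 = 360
  d = 6: 𝟙(6) · σ(600/6) = 1 · 217 = 217
  d = 8: 𝟙(8) · σ(600/8) = 1 · 124 = 124
  d = 10: 𝟙(10) · σ(600/10) = 1 · 168 = 168
  d = 12: 𝟙(12) · σ(600/12) = 1 · 93 = 93
  d = 15: 𝟙(15) · σ(600/15) = 1 · 90 = 90
  d = 20: 𝟙(20) · σ(600/20) = 1 · 72 = 72
  d = 24: 𝟙(24) · σ(600/24) = 1 · 31 = 31
  d = 25: 𝟙(25) · σ(600/25) = 1 · 60 = 60
  d = 30: 𝟙(30) · σ(600/30) = 1 · 42 = 42
  d = 40: 𝟙(40) · σ(600/40) = 1 · 24 = 24
  d = 50: 𝟙(50) · σ(600/50) = 1 · 28 = 28
  d = 60: 𝟙(60) · σ(600/60) = 1 · 18 = 18
  d = 75: 𝟙(75) · σ(600/75) = 1 · 15 = 15
  d = 100: 𝟙(100) · σ(600/100) = 1 · 12 = 12
  d = 120: 𝟙(120) · σ(600/120) = 1 · 6 = 6
  d = 150: 𝟙(150) · σ(600/150) = 1 · 7 = 7
  d = 200: 𝟙(200) · σ(600/200) = 1 · 4 = 4
  d = 300: 𝟙(300) · σ(600/300) = 1 · 3 = 3
  d = 600: 𝟙(600) · σ(600/600) = 1 · 1 = 1
Summing: (𝟙 * σ)(600) = 1860 + 868 + 465 + 372 + 360 + 217 + 124 + 168 + 93 + 90 + 72 + 31 + 60 + 42 + 24 + 28 + 18 + 15 + 12 + 6 + 7 + 4 + 3 + 1 = 4940.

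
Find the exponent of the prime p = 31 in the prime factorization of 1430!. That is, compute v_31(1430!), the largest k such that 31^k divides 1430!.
v_31(1430!) = 47

Legendre's formula: v_p(n!) = Σ_{k ≥ 1} ⌊n / p^k⌋. For p = 31, n = 1430, the terms are:
  ⌊1430/31^1⌋ = ⌊1430/31⌋ = 46
  ⌊1430/31^2⌋ = ⌊1430/961⌋ = 1
(the next term ⌊1430/31^3⌋ = 0, terminating the sum). Summing: v_31(1430!) = 46 + 1 = 47.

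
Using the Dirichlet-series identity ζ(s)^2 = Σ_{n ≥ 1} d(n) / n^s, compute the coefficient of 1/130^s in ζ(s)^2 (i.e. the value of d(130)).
d(130) = 8

ζ(s)^2 = (Σ 1/m^s)(Σ 1/k^s). The coefficient of 1/n^s in the product is the number of ordered pairs (m, k) with mk = n, which equals d(n). For n = 130, divisors are [1, 2, 5, 10, 13, 26, 65, 130], so d(130) = 8.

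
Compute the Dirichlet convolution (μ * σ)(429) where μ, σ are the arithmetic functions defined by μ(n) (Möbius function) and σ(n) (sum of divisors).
(μ * σ)(429) = 429

Divisors of 429: [1, 3, 11, 13, 33, 39, 143, 429]. For each d | 429:
  d = 1: μ(1) · σ(429/1) = 1 · 672 = 672
  d = 3: μ(3) · σ(429/3) = -1 · 168 = -168
  d = 11: μ(11) · σ(429/11) = -1 · 56 = -56
  d = 13: μ(13) · σ(429/13) = -1 · 48 = -48
  d = 33: μ(33) · σ(429/33) = 1 · 14 = 14
  d = 39: μ(39) · σ(429/39) = 1 · 12 = 12
  d = 143: μ(143) · σ(429/143) = 1 · 4 = 4
  d = 429: μ(429) · σ(429/429) = -1 · 1 = -1
Summing: (μ * σ)(429) = 672 + -168 + -56 + -48 + 14 + 12 + 4 + -1 = 429.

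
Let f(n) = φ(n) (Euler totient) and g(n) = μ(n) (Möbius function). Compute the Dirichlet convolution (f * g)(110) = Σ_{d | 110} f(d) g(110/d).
(φ * μ)(110) = 0

Divisors of 110: [1, 2, 5, 10, 11, 22, 55, 110]. For each d | 110:
  d = 1: φ(1) · μ(110/1) = 1 · -1 = -1
  d = 2: φ(2) · μ(110/2) = 1 · 1 = 1
  d = 5: φ(5) · μ(110/5) = 4 · 1 = 4
  d = 10: φ(10) · μ(110/10) = 4 · -1 = -4
  d = 11: φ(11) · μ(110/11) = 10 · 1 = 10
  d = 22: φ(22) · μ(110/22) = 10 · -1 = -10
  d = 55: φ(55) · μ(110/55) = 40 · -1 = -40
  d = 110: φ(110) · μ(110/110) = 40 · 1 = 40
Summing: (φ * μ)(110) = -1 + 1 + 4 + -4 + 10 + -10 + -40 + 40 = 0.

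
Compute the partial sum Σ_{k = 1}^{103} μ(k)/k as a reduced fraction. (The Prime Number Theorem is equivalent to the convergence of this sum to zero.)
Σ μ(k)/k = 41203144520038891926409588275527024249/23984823528925228172706521638692258396210

Values of μ(k) for 1 ≤ k ≤ 103: μ(1) = 1, μ(2) = -1, μ(3) = -1, μ(5) = -1, μ(6) = 1, μ(7) = -1, μ(10) = 1, μ(11) = -1, μ(13) = -1, μ(14) = 1, μ(15) = 1, μ(17) = -1, μ(19) = -1, μ(21) = 1, μ(22) = 1, μ(23) = -1, μ(26) = 1, μ(29) = -1, μ(30) = -1, μ(31) = -1, μ(33) = 1, μ(34) = 1, μ(35) = 1, μ(37) = -1, μ(38) = 1, μ(39) = 1, μ(41) = -1, μ(42) = -1, μ(43) = -1, μ(46) = 1, μ(47) = -1, μ(51) = 1, μ(53) = -1, μ(55) = 1, μ(57) = 1, μ(58) = 1, μ(59) = -1, μ(61) = -1, μ(62) = 1, μ(65) = 1, μ(66) = -1, μ(67) = -1, μ(69) = 1, μ(70) = -1, μ(71) = -1, μ(73) = -1, μ(74) = 1, μ(77) = 1, μ(78) = -1, μ(79) = -1, μ(82) = 1, μ(83) = -1, μ(85) = 1, μ(86) = 1, μ(87) = 1, μ(89) = -1, μ(91) = 1, μ(93) = 1, μ(94) = 1, μ(95) = 1, μ(97) = -1, μ(101) = -1, μ(102) = -1, μ(103) = -1, with μ = 0 on non-squarefree integers. Summing μ(k)/k for k where μ(k) ≠ 0 gives 41203144520038891926409588275527024249/23984823528925228172706521638692258396210 ≈ 0.0017. (PNT ⟺ this sum → 0 as n → ∞.)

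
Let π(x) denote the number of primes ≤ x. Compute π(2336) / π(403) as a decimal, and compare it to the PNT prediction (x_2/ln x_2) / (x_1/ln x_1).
π(2336)/π(403) = 345/79 ≈ 4.3671;  PNT prediction ≈ 4.4833.

π(403) = 79 and π(2336) = 345, so π(2336)/π(403) ≈ 4.3671. The PNT-predicted ratio is (2336/ln(2336)) / (403/ln(403)) ≈ 4.4833. The two agree to within a few percent, as expected.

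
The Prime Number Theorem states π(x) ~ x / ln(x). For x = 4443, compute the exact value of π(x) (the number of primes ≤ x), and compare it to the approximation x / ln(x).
π(4443) = 603;  x/ln(x) ≈ 528.99;  relative error ≈ 12.27%.

Directly count primes up to 4443: π(4443) = 603. The PNT approximation gives 4443/ln(4443) ≈ 4443/8.39909 ≈ 528.99. Relative error (π(x) − x/ln(x)) / π(x) ≈ 12.27%; the approximation is known to undercount slightly (Li(x) is a better estimate).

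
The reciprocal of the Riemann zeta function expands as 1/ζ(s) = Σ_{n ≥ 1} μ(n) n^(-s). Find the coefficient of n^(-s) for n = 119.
μ(119) = 1

Factor n = 119 = 7 · 17. μ(n) = 0 if any exponent ≥ 2 (not squarefree); otherwise μ(n) = (−1)^{ω(n)} where ω(n) is the number of distinct prime factors. Applying: μ(119) = 1.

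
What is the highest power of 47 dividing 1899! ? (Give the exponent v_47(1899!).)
v_47(1899!) = 40

Legendre's formula: v_p(n!) = Σ_{k ≥ 1} ⌊n / p^k⌋. For p = 47, n = 1899, the terms are:
  ⌊1899/47^1⌋ = ⌊1899/47⌋ = 40
(the next term ⌊1899/47^2⌋ = 0, terminating the sum). Summing: v_47(1899!) = 40 = 40.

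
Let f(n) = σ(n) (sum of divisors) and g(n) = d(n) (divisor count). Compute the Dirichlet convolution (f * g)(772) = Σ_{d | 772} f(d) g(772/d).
(σ * d)(772) = 3136

Divisors of 772: [1, 2, 4, 193, 386, 772]. For each d | 772:
  d = 1: σ(1) · d(772/1) = 1 · 6 = 6
  d = 2: σ(2) · d(772/2) = 3 · 4 = 12
  d = 4: σ(4) · d(772/4) = 7 · 2 = 14
  d = 193: σ(193) · d(772/193) = 194 · 3 = 582
  d = 386: σ(386) · d(772/386) = 582 · 2 = 1164
  d = 772: σ(772) · d(772/772) = 1358 · 1 = 1358
Summing: (σ * d)(772) = 6 + 12 + 14 + 582 + 1164 + 1358 = 3136.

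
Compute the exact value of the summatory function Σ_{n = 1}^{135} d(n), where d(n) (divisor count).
Σ_{n ≤ 135} d(n) = 687

Compute d(n) for each 1 ≤ n ≤ 135: d(1) = 1, d(2) = 2, d(3) = 2, d(4) = 3, d(5) = 2, d(6) = 4, d(7) = 2, d(8) = 4, d(9) = 3, d(10) = 4, d(11) = 2, d(12) = 6, d(13) = 2, d(14) = 4, d(15) = 4, d(16) = 5, d(17) = 2, d(18) = 6, d(19) = 2, d(20) = 6, d(21) = 4, d(22) = 4, d(23) = 2, d(24) = 8, d(25) = 3, d(26) = 4, d(27) = 4, d(28) = 6, d(29) = 2, d(30) = 8, d(31) = 2, d(32) = 6, d(33) = 4, d(34) = 4, d(35) = 4, d(36) = 9, d(37) = 2, d(38) = 4, d(39) = 4, d(40) = 8, d(41) = 2, d(42) = 8, d(43) = 2, d(44) = 6, d(45) = 6, d(46) = 4, d(47) = 2, d(48) = 10, d(49) = 3, d(50) = 6, d(51) = 4, d(52) = 6, d(53) = 2, d(54) = 8, d(55) = 4, d(56) = 8, d(57) = 4, d(58) = 4, d(59) = 2, d(60) = 12, d(61) = 2, d(62) = 4, d(63) = 6, d(64) = 7, d(65) = 4, d(66) = 8, d(67) = 2, d(68) = 6, d(69) = 4, d(70) = 8, d(71) = 2, d(72) = 12, d(73) = 2, d(74) = 4, d(75) = 6, d(76) = 6, d(77) = 4, d(78) = 8, d(79) = 2, d(80) = 10, d(81) = 5, d(82) = 4, d(83) = 2, d(84) = 12, d(85) = 4, d(86) = 4, d(87) = 4, d(88) = 8, d(89) = 2, d(90) = 12, d(91) = 4, d(92) = 6, d(93) = 4, d(94) = 4, d(95) = 4, d(96) = 12, d(97) = 2, d(98) = 6, d(99) = 6, d(100) = 9, d(101) = 2, d(102) = 8, d(103) = 2, d(104) = 8, d(105) = 8, d(106) = 4, d(107) = 2, d(108) = 12, d(109) = 2, d(110) = 8, d(111) = 4, d(112) = 10, d(113) = 2, d(114) = 8, d(115) = 4, d(116) = 6, d(117) = 6, d(118) = 4, d(119) = 4, d(120) = 16, d(121) = 3, d(122) = 4, d(123) = 4, d(124) = 6, d(125) = 4, d(126) = 12, d(127) = 2, d(128) = 8, d(129) = 4, d(130) = 8, d(131) = 2, d(132) = 12, d(133) = 4, d(134) = 4, d(135) = 8. Summing all 135 values: 687. (Dirichlet's divisor formula: Σ_{n ≤ x} d(n) = x ln(x) + (2γ − 1) x + O(√x). For x = 135, the asymptotic estimate is ≈ 683.06.)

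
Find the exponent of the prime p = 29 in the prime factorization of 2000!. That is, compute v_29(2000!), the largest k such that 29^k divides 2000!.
v_29(2000!) = 70

Legendre's formula: v_p(n!) = Σ_{k ≥ 1} ⌊n / p^k⌋. For p = 29, n = 2000, the terms are:
  ⌊2000/29^1⌋ = ⌊2000/29⌋ = 68
  ⌊2000/29^2⌋ = ⌊2000/841⌋ = 2
(the next term ⌊2000/29^3⌋ = 0, terminating the sum). Summing: v_29(2000!) = 68 + 2 = 70.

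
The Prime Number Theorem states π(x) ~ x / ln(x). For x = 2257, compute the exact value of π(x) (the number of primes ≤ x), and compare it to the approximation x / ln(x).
π(2257) = 335;  x/ln(x) ≈ 292.29;  relative error ≈ 12.75%.

Directly count primes up to 2257: π(2257) = 335. The PNT approximation gives 2257/ln(2257) ≈ 2257/7.72179 ≈ 292.29. Relative error (π(x) − x/ln(x)) / π(x) ≈ 12.75%; the approximation is known to undercount slightly (Li(x) is a better estimate).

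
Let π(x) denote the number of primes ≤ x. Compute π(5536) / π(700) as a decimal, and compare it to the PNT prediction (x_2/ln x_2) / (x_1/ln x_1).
π(5536)/π(700) = 732/125 ≈ 5.8560;  PNT prediction ≈ 6.0111.

π(700) = 125 and π(5536) = 732, so π(5536)/π(700) ≈ 5.8560. The PNT-predicted ratio is (5536/ln(5536)) / (700/ln(700)) ≈ 6.0111. The two agree to within a few percent, as expected.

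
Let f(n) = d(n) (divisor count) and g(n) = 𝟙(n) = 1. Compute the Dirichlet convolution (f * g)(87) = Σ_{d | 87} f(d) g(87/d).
(d * 𝟙)(87) = 9

Divisors of 87: [1, 3, 29, 87]. For each d | 87:
  d = 1: d(1) · 𝟙(87/1) = 1 · 1 = 1
  d = 3: d(3) · 𝟙(87/3) = 2 · 1 = 2
  d = 29: d(29) · 𝟙(87/29) = 2 · 1 = 2
  d = 87: d(87) · 𝟙(87/87) = 4 · 1 = 4
Summing: (d * 𝟙)(87) = 1 + 2 + 2 + 4 = 9.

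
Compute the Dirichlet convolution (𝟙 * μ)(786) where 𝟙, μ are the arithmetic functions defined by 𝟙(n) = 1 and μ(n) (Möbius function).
(𝟙 * μ)(786) = 0

Divisors of 786: [1, 2, 3, 6, 131, 262, 393, 786]. For each d | 786:
  d = 1: 𝟙(1) · μ(786/1) = 1 · -1 = -1
  d = 2: 𝟙(2) · μ(786/2) = 1 · 1 = 1
  d = 3: 𝟙(3) · μ(786/3) = 1 · 1 = 1
  d = 6: 𝟙(6) · μ(786/6) = 1 · -1 = -1
  d = 131: 𝟙(131) · μ(786/131) = 1 · 1 = 1
  d = 262: 𝟙(262) · μ(786/262) = 1 · -1 = -1
  d = 393: 𝟙(393) · μ(786/393) = 1 · -1 = -1
  d = 786: 𝟙(786) · μ(786/786) = 1 · 1 = 1
Summing: (𝟙 * μ)(786) = -1 + 1 + 1 + -1 + 1 + -1 + -1 + 1 = 0.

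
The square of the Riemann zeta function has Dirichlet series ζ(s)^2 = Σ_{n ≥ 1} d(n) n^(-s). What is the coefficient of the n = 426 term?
d(426) = 8

ζ(s)^2 = (Σ 1/m^s)(Σ 1/k^s). The coefficient of 1/n^s in the product is the number of ordered pairs (m, k) with mk = n, which equals d(n). For n = 426, divisors are [1, 2, 3, 6, 71, 142, 213, 426], so d(426) = 8.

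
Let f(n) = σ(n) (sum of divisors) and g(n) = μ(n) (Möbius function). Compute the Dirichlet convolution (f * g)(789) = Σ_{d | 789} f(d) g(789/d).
(σ * μ)(789) = 789

Divisors of 789: [1, 3, 263, 789]. For each d | 789:
  d = 1: σ(1) · μ(789/1) = 1 · 1 = 1
  d = 3: σ(3) · μ(789/3) = 4 · -1 = -4
  d = 263: σ(263) · μ(789/263) = 264 · -1 = -264
  d = 789: σ(789) · μ(789/789) = 1056 · 1 = 1056
Summing: (σ * μ)(789) = 1 + -4 + -264 + 1056 = 789.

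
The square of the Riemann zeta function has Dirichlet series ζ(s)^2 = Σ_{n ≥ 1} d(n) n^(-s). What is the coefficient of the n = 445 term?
d(445) = 4

ζ(s)^2 = (Σ 1/m^s)(Σ 1/k^s). The coefficient of 1/n^s in the product is the number of ordered pairs (m, k) with mk = n, which equals d(n). For n = 445, divisors are [1, 5, 89, 445], so d(445) = 4.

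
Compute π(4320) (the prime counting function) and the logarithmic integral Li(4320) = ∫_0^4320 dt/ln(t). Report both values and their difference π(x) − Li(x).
π(4320) = 590;  Li(4320) ≈ 603.77;  π(x) − Li(x) ≈ -13.77.

Direct count of primes ≤ 4320 gives π(4320) = 590. Numerical evaluation of the logarithmic integral gives Li(4320) ≈ 603.77. The difference π(x) − Li(x) ≈ -13.77 is typically negative for small/moderate x (Li(x) overestimates), though Littlewood's theorem shows this sign changes infinitely often.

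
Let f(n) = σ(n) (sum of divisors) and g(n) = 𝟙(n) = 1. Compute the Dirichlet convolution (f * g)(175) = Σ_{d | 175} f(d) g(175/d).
(σ * 𝟙)(175) = 342

Divisors of 175: [1, 5, 7, 25, 35, 175]. For each d | 175:
  d = 1: σ(1) · 𝟙(175/1) = 1 · 1 = 1
  d = 5: σ(5) · 𝟙(175/5) = 6 · 1 = 6
  d = 7: σ(7) · 𝟙(175/7) = 8 · 1 = 8
  d = 25: σ(25) · 𝟙(175/25) = 31 · 1 = 31
  d = 35: σ(35) · 𝟙(175/35) = 48 · 1 = 48
  d = 175: σ(175) · 𝟙(175/175) = 248 · 1 = 248
Summing: (σ * 𝟙)(175) = 1 + 6 + 8 + 31 + 48 + 248 = 342.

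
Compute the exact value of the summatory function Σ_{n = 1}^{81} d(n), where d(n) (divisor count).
Σ_{n ≤ 81} d(n) = 373

Compute d(n) for each 1 ≤ n ≤ 81: d(1) = 1, d(2) = 2, d(3) = 2, d(4) = 3, d(5) = 2, d(6) = 4, d(7) = 2, d(8) = 4, d(9) = 3, d(10) = 4, d(11) = 2, d(12) = 6, d(13) = 2, d(14) = 4, d(15) = 4, d(16) = 5, d(17) = 2, d(18) = 6, d(19) = 2, d(20) = 6, d(21) = 4, d(22) = 4, d(23) = 2, d(24) = 8, d(25) = 3, d(26) = 4, d(27) = 4, d(28) = 6, d(29) = 2, d(30) = 8, d(31) = 2, d(32) = 6, d(33) = 4, d(34) = 4, d(35) = 4, d(36) = 9, d(37) = 2, d(38) = 4, d(39) = 4, d(40) = 8, d(41) = 2, d(42) = 8, d(43) = 2, d(44) = 6, d(45) = 6, d(46) = 4, d(47) = 2, d(48) = 10, d(49) = 3, d(50) = 6, d(51) = 4, d(52) = 6, d(53) = 2, d(54) = 8, d(55) = 4, d(56) = 8, d(57) = 4, d(58) = 4, d(59) = 2, d(60) = 12, d(61) = 2, d(62) = 4, d(63) = 6, d(64) = 7, d(65) = 4, d(66) = 8, d(67) = 2, d(68) = 6, d(69) = 4, d(70) = 8, d(71) = 2, d(72) = 12, d(73) = 2, d(74) = 4, d(75) = 6, d(76) = 6, d(77) = 4, d(78) = 8, d(79) = 2, d(80) = 10, d(81) = 5. Summing all 81 values: 373. (Dirichlet's divisor formula: Σ_{n ≤ x} d(n) = x ln(x) + (2γ − 1) x + O(√x). For x = 81, the asymptotic estimate is ≈ 368.46.)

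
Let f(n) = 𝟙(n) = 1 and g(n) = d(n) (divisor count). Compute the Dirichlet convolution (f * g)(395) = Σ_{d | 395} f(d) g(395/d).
(𝟙 * d)(395) = 9

Divisors of 395: [1, 5, 79, 395]. For each d | 395:
  d = 1: 𝟙(1) · d(395/1) = 1 · 4 = 4
  d = 5: 𝟙(5) · d(395/5) = 1 · 2 = 2
  d = 79: 𝟙(79) · d(395/79) = 1 · 2 = 2
  d = 395: 𝟙(395) · d(395/395) = 1 · 1 = 1
Summing: (𝟙 * d)(395) = 4 + 2 + 2 + 1 = 9.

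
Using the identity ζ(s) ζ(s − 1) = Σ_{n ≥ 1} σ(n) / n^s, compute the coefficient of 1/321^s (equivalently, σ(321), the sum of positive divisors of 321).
σ(321) = 432

In the product (Σ m^0/m^s)(Σ k / k^s) = Σ (Σ_{d | n} d) / n^s, the coefficient of 1/n^s is σ(n) = Σ_{d | n} d. For n = 321, divisors are [1, 3, 107, 321]; summing: σ(321) = 432.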